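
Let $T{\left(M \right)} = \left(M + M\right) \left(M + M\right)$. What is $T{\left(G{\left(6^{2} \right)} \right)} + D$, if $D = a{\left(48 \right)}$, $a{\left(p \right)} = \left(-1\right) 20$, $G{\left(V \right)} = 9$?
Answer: $304$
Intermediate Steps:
$a{\left(p \right)} = -20$
$T{\left(M \right)} = 4 M^{2}$ ($T{\left(M \right)} = 2 M 2 M = 4 M^{2}$)
$D = -20$
$T{\left(G{\left(6^{2} \right)} \right)} + D = 4 \cdot 9^{2} - 20 = 4 \cdot 81 - 20 = 324 - 20 = 304$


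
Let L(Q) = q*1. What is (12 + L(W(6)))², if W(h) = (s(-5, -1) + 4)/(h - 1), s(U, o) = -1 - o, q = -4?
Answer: 64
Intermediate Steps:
W(h) = 4/(-1 + h) (W(h) = ((-1 - 1*(-1)) + 4)/(h - 1) = ((-1 + 1) + 4)/(-1 + h) = (0 + 4)/(-1 + h) = 4/(-1 + h))
L(Q) = -4 (L(Q) = -4*1 = -4)
(12 + L(W(6)))² = (12 - 4)² = 8² = 64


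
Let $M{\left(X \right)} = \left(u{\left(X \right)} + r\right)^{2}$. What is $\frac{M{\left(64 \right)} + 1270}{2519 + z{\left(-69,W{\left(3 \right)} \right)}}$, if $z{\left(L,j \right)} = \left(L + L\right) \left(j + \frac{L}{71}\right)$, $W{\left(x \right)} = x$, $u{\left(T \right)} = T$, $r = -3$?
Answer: $\frac{50623}{22711} \approx 2.229$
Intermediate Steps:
$z{\left(L,j \right)} = 2 L \left(j + \frac{L}{71}\right)$ ($z{\left(L,j \right)} = 2 L \left(j + L \frac{1}{71}\right) = 2 L \left(j + \frac{L}{71}\right)$)
$M{\left(X \right)} = \left(-3 + X\right)^{2}$ ($M{\left(X \right)} = \left(X - 3\right)^{2} = \left(-3 + X\right)^{2}$)
$\frac{M{\left(64 \right)} + 1270}{2519 + z{\left(-69,W{\left(3 \right)} \right)}} = \frac{\left(-3 + 64\right)^{2} + 1270}{2519 + \frac{2}{71} \left(-69\right) \left(-69 + 71 \cdot 3\right)} = \frac{61^{2} + 1270}{2519 + \frac{2}{71} \left(-69\right) \left(-69 + 213\right)} = \frac{3721 + 1270}{2519 + \frac{2}{71} \left(-69\right) 144} = \frac{4991}{2519 - \frac{19872}{71}} = \frac{4991}{\frac{158977}{71}} = 4991 \cdot \frac{71}{158977} = \frac{50623}{22711}$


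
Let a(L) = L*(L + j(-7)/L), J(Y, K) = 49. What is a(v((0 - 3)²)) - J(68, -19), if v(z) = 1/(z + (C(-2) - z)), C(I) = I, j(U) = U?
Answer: -223/4 ≈ -55.750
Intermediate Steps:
v(z) = -½ (v(z) = 1/(z + (-2 - z)) = 1/(-2) = -½)
a(L) = L*(L - 7/L)
a(v((0 - 3)²)) - J(68, -19) = (-7 + (-½)²) - 1*49 = (-7 + ¼) - 49 = -27/4 - 49 = -223/4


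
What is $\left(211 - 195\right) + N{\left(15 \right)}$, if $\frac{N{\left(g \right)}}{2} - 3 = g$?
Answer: $52$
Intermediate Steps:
$N{\left(g \right)} = 6 + 2 g$
$\left(211 - 195\right) + N{\left(15 \right)} = \left(211 - 195\right) + \left(6 + 2 \cdot 15\right) = \left(211 - 195\right) + \left(6 + 30\right) = \left(211 - 195\right) + 36 = 16 + 36 = 52$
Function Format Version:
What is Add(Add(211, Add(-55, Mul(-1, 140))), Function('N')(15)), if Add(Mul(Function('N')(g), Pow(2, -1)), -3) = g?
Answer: 52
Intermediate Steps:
Function('N')(g) = Add(6, Mul(2, g))
Add(Add(211, Add(-55, Mul(-1, 140))), Function('N')(15)) = Add(Add(211, Add(-55, Mul(-1, 140))), Add(6, Mul(2, 15))) = Add(Add(211, Add(-55, -140)), Add(6, 30)) = Add(Add(211, -195), 36) = Add(16, 36) = 52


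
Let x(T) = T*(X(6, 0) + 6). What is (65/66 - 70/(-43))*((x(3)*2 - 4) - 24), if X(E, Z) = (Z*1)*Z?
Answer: 29660/1419 ≈ 20.902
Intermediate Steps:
X(E, Z) = Z**2 (X(E, Z) = Z*Z = Z**2)
x(T) = 6*T (x(T) = T*(0**2 + 6) = T*(0 + 6) = T*6 = 6*T)
(65/66 - 70/(-43))*((x(3)*2 - 4) - 24) = (65/66 - 70/(-43))*(((6*3)*2 - 4) - 24) = (65*(1/66) - 70*(-1/43))*((18*2 - 4) - 24) = (65/66 + 70/43)*((36 - 4) - 24) = 7415*(32 - 24)/2838 = (7415/2838)*8 = 29660/1419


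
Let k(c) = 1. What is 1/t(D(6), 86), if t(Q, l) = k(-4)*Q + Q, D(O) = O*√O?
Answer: √6/72 ≈ 0.034021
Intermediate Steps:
D(O) = O^(3/2)
t(Q, l) = 2*Q (t(Q, l) = 1*Q + Q = Q + Q = 2*Q)
1/t(D(6), 86) = 1/(2*6^(3/2)) = 1/(2*(6*√6)) = 1/(12*√6) = √6/72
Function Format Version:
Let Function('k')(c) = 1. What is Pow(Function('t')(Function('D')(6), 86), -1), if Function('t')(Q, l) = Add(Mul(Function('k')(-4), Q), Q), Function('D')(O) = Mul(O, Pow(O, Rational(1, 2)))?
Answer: Mul(Rational(1, 72), Pow(6, Rational(1, 2))) ≈ 0.034021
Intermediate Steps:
Function('D')(O) = Pow(O, Rational(3, 2))
Function('t')(Q, l) = Mul(2, Q) (Function('t')(Q, l) = Add(Mul(1, Q), Q) = Add(Q, Q) = Mul(2, Q))
Pow(Function('t')(Function('D')(6), 86), -1) = Pow(Mul(2, Pow(6, Rational(3, 2))), -1) = Pow(Mul(2, Mul(6, Pow(6, Rational(1, 2)))), -1) = Pow(Mul(12, Pow(6, Rational(1, 2))), -1) = Mul(Rational(1, 72), Pow(6, Rational(1, 2)))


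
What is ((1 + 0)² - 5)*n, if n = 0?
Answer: 0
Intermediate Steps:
((1 + 0)² - 5)*n = ((1 + 0)² - 5)*0 = (1² - 5)*0 = (1 - 5)*0 = -4*0 = 0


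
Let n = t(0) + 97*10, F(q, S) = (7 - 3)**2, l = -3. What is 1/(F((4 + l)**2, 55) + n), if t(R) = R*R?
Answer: 1/986 ≈ 0.0010142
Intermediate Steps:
t(R) = R**2
F(q, S) = 16 (F(q, S) = 4**2 = 16)
n = 970 (n = 0**2 + 97*10 = 0 + 970 = 970)
1/(F((4 + l)**2, 55) + n) = 1/(16 + 970) = 1/986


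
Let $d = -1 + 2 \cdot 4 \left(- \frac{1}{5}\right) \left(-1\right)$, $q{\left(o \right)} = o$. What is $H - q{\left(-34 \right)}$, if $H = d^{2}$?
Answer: $\frac{859}{25} \approx 34.36$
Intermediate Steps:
$d = \frac{3}{5}$ ($d = -1 + 2 \cdot 4 \left(\left(-1\right) \frac{1}{5}\right) \left(-1\right) = -1 + 2 \cdot 4 \left(- \frac{1}{5}\right) \left(-1\right) = -1 + 2 \left(\left(- \frac{4}{5}\right) \left(-1\right)\right) = -1 + 2 \cdot \frac{4}{5} = -1 + \frac{8}{5} = \frac{3}{5} \approx 0.6$)
$H = \frac{9}{25}$ ($H = \left(\frac{3}{5}\right)^{2} = \frac{9}{25} \approx 0.36$)
$H - q{\left(-34 \right)} = \frac{9}{25} - -34 = \frac{9}{25} + 34 = \frac{859}{25}$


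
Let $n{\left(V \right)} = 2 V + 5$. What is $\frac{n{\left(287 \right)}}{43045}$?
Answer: $\frac{579}{43045} \approx 0.013451$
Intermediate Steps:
$n{\left(V \right)} = 5 + 2 V$
$\frac{n{\left(287 \right)}}{43045} = \frac{5 + 2 \cdot 287}{43045} = \left(5 + 574\right) \frac{1}{43045} = 579 \cdot \frac{1}{43045} = \frac{579}{43045}$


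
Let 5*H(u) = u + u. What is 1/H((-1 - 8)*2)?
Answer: -5/36 ≈ -0.13889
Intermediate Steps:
H(u) = 2*u/5 (H(u) = (u + u)/5 = (2*u)/5 = 2*u/5)
1/H((-1 - 8)*2) = 1/(2*((-1 - 8)*2)/5) = 1/(2*(-9*2)/5) = 1/((2/5)*(-18)) = 1/(-36/5) = -5/36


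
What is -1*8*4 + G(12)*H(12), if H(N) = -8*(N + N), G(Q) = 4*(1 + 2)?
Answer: -2336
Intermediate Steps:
G(Q) = 12 (G(Q) = 4*3 = 12)
H(N) = -16*N
-1*8*4 + G(12)*H(12) = -1*8*4 + 12*(-16*12) = -8*4 + 12*(-192) = -32 - 2304 = -2336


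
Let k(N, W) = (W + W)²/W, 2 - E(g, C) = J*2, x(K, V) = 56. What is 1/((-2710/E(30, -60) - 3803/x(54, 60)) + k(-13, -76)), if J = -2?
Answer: -168/138361 ≈ -0.0012142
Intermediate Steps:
E(g, C) = 6 (E(g, C) = 2 - (-2)*2 = 2 - 1*(-4) = 2 + 4 = 6)
k(N, W) = 4*W (k(N, W) = (2*W)²/W = (4*W²)/W = 4*W)
1/((-2710/E(30, -60) - 3803/x(54, 60)) + k(-13, -76)) = 1/((-2710/6 - 3803/56) + 4*(-76)) = 1/((-2710*⅙ - 3803*1/56) - 304) = 1/((-1355/3 - 3803/56) - 304) = 1/(-87289/168 - 304) = 1/(-138361/168) = -168/138361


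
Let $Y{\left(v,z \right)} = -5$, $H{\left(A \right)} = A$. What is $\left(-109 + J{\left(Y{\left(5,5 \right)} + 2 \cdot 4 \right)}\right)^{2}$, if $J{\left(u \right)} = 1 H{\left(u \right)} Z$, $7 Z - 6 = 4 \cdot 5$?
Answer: $\frac{469225}{49} \approx 9576.0$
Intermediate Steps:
$Z = \frac{26}{7}$ ($Z = \frac{6}{7} + \frac{4 \cdot 5}{7} = \frac{6}{7} + \frac{1}{7} \cdot 20 = \frac{6}{7} + \frac{20}{7} = \frac{26}{7} \approx 3.7143$)
$J{\left(u \right)} = \frac{26 u}{7}$ ($J{\left(u \right)} = 1 u \frac{26}{7} = u \frac{26}{7} = \frac{26 u}{7}$)
$\left(-109 + J{\left(Y{\left(5,5 \right)} + 2 \cdot 4 \right)}\right)^{2} = \left(-109 + \frac{26 \left(-5 + 2 \cdot 4\right)}{7}\right)^{2} = \left(-109 + \frac{26 \left(-5 + 8\right)}{7}\right)^{2} = \left(-109 + \frac{26}{7} \cdot 3\right)^{2} = \left(-109 + \frac{78}{7}\right)^{2} = \left(- \frac{685}{7}\right)^{2} = \frac{469225}{49}$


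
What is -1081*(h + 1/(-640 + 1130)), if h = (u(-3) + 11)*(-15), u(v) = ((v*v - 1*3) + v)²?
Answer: 158905919/490 ≈ 3.2430e+5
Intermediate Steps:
u(v) = (-3 + v + v²)² (u(v) = ((v² - 3) + v)² = ((-3 + v²) + v)² = (-3 + v + v²)²)
h = -300 (h = ((-3 - 3 + (-3)²)² + 11)*(-15) = ((-3 - 3 + 9)² + 11)*(-15) = (3² + 11)*(-15) = (9 + 11)*(-15) = 20*(-15) = -300)
-1081*(h + 1/(-640 + 1130)) = -1081*(-300 + 1/(-640 + 1130)) = -1081*(-300 + 1/490) = -1081*(-146999/490) = 158905919/490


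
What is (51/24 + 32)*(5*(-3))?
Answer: -4095/8 ≈ -511.88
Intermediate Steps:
(51/24 + 32)*(5*(-3)) = (51*(1/24) + 32)*(-15) = (17/8 + 32)*(-15) = (273/8)*(-15) = -4095/8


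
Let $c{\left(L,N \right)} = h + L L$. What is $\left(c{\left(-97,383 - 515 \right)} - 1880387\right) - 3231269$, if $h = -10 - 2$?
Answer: $-5102259$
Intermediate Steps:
$h = -12$
$c{\left(L,N \right)} = -12 + L^{2}$ ($c{\left(L,N \right)} = -12 + L L = -12 + L^{2}$)
$\left(c{\left(-97,383 - 515 \right)} - 1880387\right) - 3231269 = \left(\left(-12 + \left(-97\right)^{2}\right) - 1880387\right) - 3231269 = \left(\left(-12 + 9409\right) - 1880387\right) - 3231269 = \left(9397 - 1880387\right) - 3231269 = -1870990 - 3231269 = -5102259$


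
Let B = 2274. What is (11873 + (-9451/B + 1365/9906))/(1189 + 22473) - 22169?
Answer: -37872320575618/1708384569 ≈ -22169.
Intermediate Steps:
(11873 + (-9451/B + 1365/9906))/(1189 + 22473) - 22169 = (11873 + (-9451/2274 + 1365/9906))/(1189 + 22473) - 22169 = (11873 + (-9451*1/2274 + 1365*(1/9906)))/23662 - 22169 = (11873 + (-9451/2274 + 35/254))*(1/23662) - 22169 = (11873 - 580241/144399)*(1/23662) - 22169 = (1713869086/144399)*(1/23662) - 22169 = 856934543/1708384569 - 22169 = -37872320575618/1708384569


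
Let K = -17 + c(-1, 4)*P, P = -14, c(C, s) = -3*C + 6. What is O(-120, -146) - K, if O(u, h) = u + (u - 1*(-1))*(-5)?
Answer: 618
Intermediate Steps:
c(C, s) = 6 - 3*C
O(u, h) = -5 - 4*u (O(u, h) = u + (u + 1)*(-5) = u + (1 + u)*(-5) = u + (-5 - 5*u) = -5 - 4*u)
K = -143 (K = -17 + (6 - 3*(-1))*(-14) = -17 + (6 + 3)*(-14) = -17 + 9*(-14) = -17 - 126 = -143)
O(-120, -146) - K = (-5 - 4*(-120)) - 1*(-143) = (-5 + 480) + 143 = 475 + 143 = 618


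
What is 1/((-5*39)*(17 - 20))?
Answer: 1/585 ≈ 0.0017094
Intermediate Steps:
1/((-5*39)*(17 - 20)) = 1/(-195*(-3)) = 1/585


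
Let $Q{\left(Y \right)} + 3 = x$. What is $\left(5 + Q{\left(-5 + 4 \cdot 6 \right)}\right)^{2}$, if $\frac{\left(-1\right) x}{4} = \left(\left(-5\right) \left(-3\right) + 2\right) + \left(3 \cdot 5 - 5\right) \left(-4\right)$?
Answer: $8836$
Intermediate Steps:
$x = 92$ ($x = - 4 \left(\left(\left(-5\right) \left(-3\right) + 2\right) + \left(3 \cdot 5 - 5\right) \left(-4\right)\right) = - 4 \left(\left(15 + 2\right) + \left(15 - 5\right) \left(-4\right)\right) = - 4 \left(17 + 10 \left(-4\right)\right) = - 4 \left(17 - 40\right) = \left(-4\right) \left(-23\right) = 92$)
$Q{\left(Y \right)} = 89$ ($Q{\left(Y \right)} = -3 + 92 = 89$)
$\left(5 + Q{\left(-5 + 4 \cdot 6 \right)}\right)^{2} = \left(5 + 89\right)^{2} = 94^{2} = 8836$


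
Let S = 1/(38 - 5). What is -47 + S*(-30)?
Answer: -527/11 ≈ -47.909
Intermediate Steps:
S = 1/33 ≈ 0.030303
-47 + S*(-30) = -47 + (1/33)*(-30) = -47 - 10/11 = -527/11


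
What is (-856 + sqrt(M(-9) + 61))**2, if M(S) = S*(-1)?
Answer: (856 - sqrt(70))**2 ≈ 7.1848e+5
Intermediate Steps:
M(S) = -S
(-856 + sqrt(M(-9) + 61))**2 = (-856 + sqrt(-1*(-9) + 61))**2 = (-856 + sqrt(9 + 61))**2 = (-856 + sqrt(70))**2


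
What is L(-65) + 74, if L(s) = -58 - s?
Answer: 81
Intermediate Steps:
L(-65) + 74 = (-58 - 1*(-65)) + 74 = (-58 + 65) + 74 = 7 + 74 = 81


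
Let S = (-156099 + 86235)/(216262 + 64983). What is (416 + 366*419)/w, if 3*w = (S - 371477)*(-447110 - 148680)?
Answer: 12974113095/6224582677755091 ≈ 2.0843e-6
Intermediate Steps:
S = -69864/281245 ≈ -0.24841
w = 12449165355510182/168747 (w = ((-69864/281245 - 371477)*(-447110 - 148680))/3 = (-104476118729/281245*(-595790))/3 = (1/3)*(12449165355510182/56249) = 12449165355510182/168747 ≈ 7.3774e+10)
(416 + 366*419)/w = (416 + 366*419)/(12449165355510182/168747) = (416 + 153354)*(168747/12449165355510182) = 153770*(168747/12449165355510182) = 12974113095/6224582677755091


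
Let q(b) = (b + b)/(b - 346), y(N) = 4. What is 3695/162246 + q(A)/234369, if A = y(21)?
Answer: 49361410607/2167449668118 ≈ 0.022774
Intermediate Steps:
A = 4
q(b) = 2*b/(-346 + b) (q(b) = (2*b)/(-346 + b) = 2*b/(-346 + b))
3695/162246 + q(A)/234369 = 3695/162246 + (2*4/(-346 + 4))/234369 = 3695*(1/162246) + (2*4/(-342))*(1/234369) = 3695/162246 + (2*4*(-1/342))*(1/234369) = 3695/162246 - 4/171*1/234369 = 3695/162246 - 4/40077099 = 49361410607/2167449668118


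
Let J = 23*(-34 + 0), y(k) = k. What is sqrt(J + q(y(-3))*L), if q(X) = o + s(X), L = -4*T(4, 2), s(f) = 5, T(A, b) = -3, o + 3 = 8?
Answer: I*sqrt(662) ≈ 25.729*I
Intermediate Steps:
o = 5 (o = -3 + 8 = 5)
L = 12 (L = -4*(-3) = 12)
q(X) = 10 (q(X) = 5 + 5 = 10)
J = -782 (J = 23*(-34) = -782)
sqrt(J + q(y(-3))*L) = sqrt(-782 + 10*12) = sqrt(-782 + 120) = sqrt(-662) = I*sqrt(662)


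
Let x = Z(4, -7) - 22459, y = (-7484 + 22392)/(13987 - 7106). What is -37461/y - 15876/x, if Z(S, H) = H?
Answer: -2895402421149/167461564 ≈ -17290.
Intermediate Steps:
y = 14908/6881 ≈ 2.1665
x = -22466 (x = -7 - 22459 = -22466)
-37461/y - 15876/x = -37461/14908/6881 - 15876/(-22466) = -37461*6881/14908 - 15876*(-1/22466) = -257769141/14908 + 7938/11233 = -2895402421149/167461564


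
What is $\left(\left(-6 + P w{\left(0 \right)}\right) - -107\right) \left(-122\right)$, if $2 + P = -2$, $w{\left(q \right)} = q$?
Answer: $-12322$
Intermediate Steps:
$P = -4$ ($P = -2 - 2 = -4$)
$\left(\left(-6 + P w{\left(0 \right)}\right) - -107\right) \left(-122\right) = \left(\left(-6 - 0\right) - -107\right) \left(-122\right) = \left(\left(-6 + 0\right) + 107\right) \left(-122\right) = \left(-6 + 107\right) \left(-122\right) = 101 \left(-122\right) = -12322$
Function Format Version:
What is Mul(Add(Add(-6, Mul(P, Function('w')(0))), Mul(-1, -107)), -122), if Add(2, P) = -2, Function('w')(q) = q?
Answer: -12322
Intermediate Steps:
P = -4 (P = Add(-2, -2) = -4)
Mul(Add(Add(-6, Mul(P, Function('w')(0))), Mul(-1, -107)), -122) = Mul(Add(Add(-6, Mul(-4, 0)), Mul(-1, -107)), -122) = Mul(Add(Add(-6, 0), 107), -122) = Mul(Add(-6, 107), -122) = Mul(101, -122) = -12322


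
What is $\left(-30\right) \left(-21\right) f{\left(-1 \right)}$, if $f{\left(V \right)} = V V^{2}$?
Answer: $-630$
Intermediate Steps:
$f{\left(V \right)} = V^{3}$
$\left(-30\right) \left(-21\right) f{\left(-1 \right)} = \left(-30\right) \left(-21\right) \left(-1\right)^{3} = 630 \left(-1\right) = -630$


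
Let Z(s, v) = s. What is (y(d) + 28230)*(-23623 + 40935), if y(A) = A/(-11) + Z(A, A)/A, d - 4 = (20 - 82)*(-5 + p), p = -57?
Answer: 5309469216/11 ≈ 4.8268e+8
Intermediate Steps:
d = 3848 (d = 4 + (20 - 82)*(-5 - 57) = 4 - 62*(-62) = 4 + 3844 = 3848)
y(A) = 1 - A/11 (y(A) = A/(-11) + A/A = A*(-1/11) + 1 = -A/11 + 1 = 1 - A/11)
(y(d) + 28230)*(-23623 + 40935) = ((1 - 1/11*3848) + 28230)*(-23623 + 40935) = ((1 - 3848/11) + 28230)*17312 = (-3837/11 + 28230)*17312 = (306693/11)*17312 = 5309469216/11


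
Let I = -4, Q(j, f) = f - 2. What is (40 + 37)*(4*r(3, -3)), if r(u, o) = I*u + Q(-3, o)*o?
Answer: 924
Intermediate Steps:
Q(j, f) = -2 + f
r(u, o) = -4*u + o*(-2 + o) (r(u, o) = -4*u + (-2 + o)*o = -4*u + o*(-2 + o))
(40 + 37)*(4*r(3, -3)) = (40 + 37)*(4*(-4*3 - 3*(-2 - 3))) = 77*(4*(-12 - 3*(-5))) = 77*(4*(-12 + 15)) = 77*(4*3) = 77*12 = 924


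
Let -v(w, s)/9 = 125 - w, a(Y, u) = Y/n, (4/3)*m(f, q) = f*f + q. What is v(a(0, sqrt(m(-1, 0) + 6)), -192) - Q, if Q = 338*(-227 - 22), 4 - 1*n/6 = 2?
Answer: 83037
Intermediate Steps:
m(f, q) = 3*q/4 + 3*f**2/4 (m(f, q) = 3*(f*f + q)/4 = 3*(f**2 + q)/4 = 3*(q + f**2)/4 = 3*q/4 + 3*f**2/4)
n = 12 (n = 24 - 6*2 = 24 - 12 = 12)
a(Y, u) = Y/12
v(w, s) = -1125 + 9*w (v(w, s) = -9*(125 - w) = -1125 + 9*w)
Q = -84162 (Q = 338*(-249) = -84162)
v(a(0, sqrt(m(-1, 0) + 6)), -192) - Q = (-1125 + 9*((1/12)*0)) - 1*(-84162) = (-1125 + 9*0) + 84162 = (-1125 + 0) + 84162 = -1125 + 84162 = 83037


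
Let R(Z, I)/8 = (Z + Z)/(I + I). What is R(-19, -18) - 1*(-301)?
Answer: 2785/9 ≈ 309.44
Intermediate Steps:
R(Z, I) = 8*Z/I (R(Z, I) = 8*((Z + Z)/(I + I)) = 8*((2*Z)/((2*I))) = 8*((2*Z)*(1/(2*I))) = 8*(Z/I) = 8*Z/I)
R(-19, -18) - 1*(-301) = 8*(-19)/(-18) - 1*(-301) = 8*(-19)*(-1/18) + 301 = 76/9 + 301 = 2785/9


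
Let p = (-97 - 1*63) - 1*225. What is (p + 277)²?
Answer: 11664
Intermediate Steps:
p = -385 (p = (-97 - 63) - 225 = -160 - 225 = -385)
(p + 277)² = (-385 + 277)² = (-108)² = 11664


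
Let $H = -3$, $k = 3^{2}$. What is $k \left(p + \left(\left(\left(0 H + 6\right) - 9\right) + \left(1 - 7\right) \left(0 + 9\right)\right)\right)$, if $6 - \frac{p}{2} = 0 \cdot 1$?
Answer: $-405$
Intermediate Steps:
$k = 9$
$p = 12$ ($p = 12 - 2 \cdot 0 \cdot 1 = 12 - 0 = 12 + 0 = 12$)
$k \left(p + \left(\left(\left(0 H + 6\right) - 9\right) + \left(1 - 7\right) \left(0 + 9\right)\right)\right) = 9 \left(12 + \left(\left(\left(0 \left(-3\right) + 6\right) - 9\right) + \left(1 - 7\right) \left(0 + 9\right)\right)\right) = 9 \left(12 + \left(\left(\left(0 + 6\right) - 9\right) - 54\right)\right) = 9 \left(12 + \left(\left(6 - 9\right) - 54\right)\right) = 9 \left(12 - 57\right) = 9 \left(-45\right) = -405$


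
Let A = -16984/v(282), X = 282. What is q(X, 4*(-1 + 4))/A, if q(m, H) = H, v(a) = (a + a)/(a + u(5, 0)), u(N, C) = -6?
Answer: -141/97658 ≈ -0.0014438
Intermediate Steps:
v(a) = 2*a/(-6 + a) (v(a) = (a + a)/(a - 6) = (2*a)/(-6 + a) = 2*a/(-6 + a))
A = -390632/47 (A = -16984/(2*282/(-6 + 282)) = -16984/(2*282/276) = -16984/(2*282*(1/276)) = -16984/47/23 = -16984*23/47 = -390632/47 ≈ -8311.3)
q(X, 4*(-1 + 4))/A = (4*(-1 + 4))/(-390632/47) = (4*3)*(-47/390632) = 12*(-47/390632) = -141/97658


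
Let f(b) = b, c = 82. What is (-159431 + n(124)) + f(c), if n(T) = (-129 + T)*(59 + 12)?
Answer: -159704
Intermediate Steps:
n(T) = -9159 + 71*T (n(T) = (-129 + T)*71 = -9159 + 71*T)
(-159431 + n(124)) + f(c) = (-159431 + (-9159 + 71*124)) + 82 = (-159431 + (-9159 + 8804)) + 82 = (-159431 - 355) + 82 = -159786 + 82 = -159704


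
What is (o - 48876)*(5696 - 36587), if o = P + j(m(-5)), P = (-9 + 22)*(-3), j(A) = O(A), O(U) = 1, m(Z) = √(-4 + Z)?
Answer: 1511002374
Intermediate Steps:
j(A) = 1
P = -39 (P = 13*(-3) = -39)
o = -38 (o = -39 + 1 = -38)
(o - 48876)*(5696 - 36587) = (-38 - 48876)*(5696 - 36587) = -48914*(-30891) = 1511002374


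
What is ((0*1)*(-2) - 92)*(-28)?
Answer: 2576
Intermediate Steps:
((0*1)*(-2) - 92)*(-28) = (0*(-2) - 92)*(-28) = (0 - 92)*(-28) = -92*(-28) = 2576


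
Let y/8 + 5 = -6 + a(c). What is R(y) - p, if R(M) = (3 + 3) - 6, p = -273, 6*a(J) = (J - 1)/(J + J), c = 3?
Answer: 273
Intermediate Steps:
a(J) = (-1 + J)/(12*J) (a(J) = ((J - 1)/(J + J))/6 = ((-1 + J)/((2*J)))/6 = ((-1 + J)*(1/(2*J)))/6 = ((-1 + J)/(2*J))/6 = (-1 + J)/(12*J))
y = -788/9 (y = -40 + 8*(-6 + (1/12)*(-1 + 3)/3) = -40 + 8*(-6 + (1/12)*(⅓)*2) = -40 + 8*(-6 + 1/18) = -40 + 8*(-107/18) = -40 - 428/9 = -788/9 ≈ -87.556)
R(M) = 0 (R(M) = 6 - 6 = 0)
R(y) - p = 0 - 1*(-273) = 0 + 273 = 273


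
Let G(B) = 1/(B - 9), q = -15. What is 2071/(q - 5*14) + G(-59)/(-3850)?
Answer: -6378679/261800 ≈ -24.365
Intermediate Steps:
G(B) = 1/(-9 + B)
2071/(q - 5*14) + G(-59)/(-3850) = 2071/(-15 - 5*14) + 1/(-9 - 59*(-3850)) = 2071/(-15 - 70) - 1/3850/(-68) = 2071/(-85) - 1/68*(-1/3850) = 2071*(-1/85) + 1/261800 = -2071/85 + 1/261800 = -6378679/261800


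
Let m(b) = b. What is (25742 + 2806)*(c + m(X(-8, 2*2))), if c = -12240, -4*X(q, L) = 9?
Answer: -349491753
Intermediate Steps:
X(q, L) = -9/4 (X(q, L) = -¼*9 = -9/4)
(25742 + 2806)*(c + m(X(-8, 2*2))) = (25742 + 2806)*(-12240 - 9/4) = 28548*(-48969/4) = -349491753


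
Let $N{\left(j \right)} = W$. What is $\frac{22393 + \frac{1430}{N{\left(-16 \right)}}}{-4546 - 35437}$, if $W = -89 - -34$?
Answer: $- \frac{22367}{39983} \approx -0.55941$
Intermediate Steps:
$W = -55$ ($W = -89 + 34 = -55$)
$N{\left(j \right)} = -55$
$\frac{22393 + \frac{1430}{N{\left(-16 \right)}}}{-4546 - 35437} = \frac{22393 + \frac{1430}{-55}}{-4546 - 35437} = \frac{22393 + 1430 \left(- \frac{1}{55}\right)}{-39983} = \left(22393 - 26\right) \left(- \frac{1}{39983}\right) = 22367 \left(- \frac{1}{39983}\right) = - \frac{22367}{39983}$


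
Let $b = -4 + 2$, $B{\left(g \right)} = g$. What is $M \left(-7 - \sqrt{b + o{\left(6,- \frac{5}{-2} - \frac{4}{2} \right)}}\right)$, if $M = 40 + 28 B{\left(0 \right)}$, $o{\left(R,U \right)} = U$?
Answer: $-280 - 20 i \sqrt{6} \approx -280.0 - 48.99 i$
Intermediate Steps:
$b = -2$
$M = 40$ ($M = 40 + 28 \cdot 0 = 40 + 0 = 40$)
$M \left(-7 - \sqrt{b + o{\left(6,- \frac{5}{-2} - \frac{4}{2} \right)}}\right) = 40 \left(-7 - \sqrt{-2 - \left(2 - \frac{5}{2}\right)}\right) = 40 \left(-7 - \sqrt{-2 - - \frac{1}{2}}\right) = 40 \left(-7 - \sqrt{-2 + \left(\frac{5}{2} - 2\right)}\right) = 40 \left(-7 - \sqrt{-2 + \frac{1}{2}}\right) = 40 \left(-7 - \sqrt{- \frac{3}{2}}\right) = 40 \left(-7 - \frac{i \sqrt{6}}{2}\right) = -280 - 20 i \sqrt{6}$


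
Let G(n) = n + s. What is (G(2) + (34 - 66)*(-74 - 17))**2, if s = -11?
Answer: 8427409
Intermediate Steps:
G(n) = -11 + n (G(n) = n - 11 = -11 + n)
(G(2) + (34 - 66)*(-74 - 17))**2 = ((-11 + 2) + (34 - 66)*(-74 - 17))**2 = (-9 - 32*(-91))**2 = (-9 + 2912)**2 = 2903**2 = 8427409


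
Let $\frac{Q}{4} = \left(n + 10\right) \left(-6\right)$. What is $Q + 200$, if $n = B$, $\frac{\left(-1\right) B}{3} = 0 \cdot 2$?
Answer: $-40$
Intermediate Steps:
$B = 0$ ($B = - 3 \cdot 0 \cdot 2 = \left(-3\right) 0 = 0$)
$n = 0$
$Q = -240$ ($Q = 4 \left(0 + 10\right) \left(-6\right) = 4 \cdot 10 \left(-6\right) = 4 \left(-60\right) = -240$)
$Q + 200 = -240 + 200 = -40$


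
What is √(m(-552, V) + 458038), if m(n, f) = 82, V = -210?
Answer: 2*√114530 ≈ 676.85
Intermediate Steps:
√(m(-552, V) + 458038) = √(82 + 458038) = √458120 = 2*√114530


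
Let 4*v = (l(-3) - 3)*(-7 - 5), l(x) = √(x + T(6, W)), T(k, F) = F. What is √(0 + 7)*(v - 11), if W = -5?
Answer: -2*√7 - 6*I*√14 ≈ -5.2915 - 22.45*I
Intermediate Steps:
l(x) = √(-5 + x) (l(x) = √(x - 5) = √(-5 + x))
v = 9 - 6*I*√2 (v = ((√(-5 - 3) - 3)*(-7 - 5))/4 = ((√(-8) - 3)*(-12))/4 = ((2*I*√2 - 3)*(-12))/4 = ((-3 + 2*I*√2)*(-12))/4 = (36 - 24*I*√2)/4 = 9 - 6*I*√2 ≈ 9.0 - 8.4853*I)
√(0 + 7)*(v - 11) = √(0 + 7)*((9 - 6*I*√2) - 11) = √7*(-2 - 6*I*√2)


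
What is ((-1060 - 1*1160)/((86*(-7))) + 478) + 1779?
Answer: 680467/301 ≈ 2260.7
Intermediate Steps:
((-1060 - 1*1160)/((86*(-7))) + 478) + 1779 = ((-1060 - 1160)/(-602) + 478) + 1779 = (-2220*(-1/602) + 478) + 1779 = (1110/301 + 478) + 1779 = 144988/301 + 1779 = 680467/301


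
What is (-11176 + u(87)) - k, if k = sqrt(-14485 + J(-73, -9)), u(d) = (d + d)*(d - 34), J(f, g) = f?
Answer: -1954 - I*sqrt(14558) ≈ -1954.0 - 120.66*I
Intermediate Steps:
u(d) = 2*d*(-34 + d) (u(d) = (2*d)*(-34 + d) = 2*d*(-34 + d))
k = I*sqrt(14558) (k = sqrt(-14485 - 73) = sqrt(-14558) = I*sqrt(14558) ≈ 120.66*I)
(-11176 + u(87)) - k = (-11176 + 2*87*(-34 + 87)) - I*sqrt(14558) = (-11176 + 2*87*53) - I*sqrt(14558) = (-11176 + 9222) - I*sqrt(14558) = -1954 - I*sqrt(14558)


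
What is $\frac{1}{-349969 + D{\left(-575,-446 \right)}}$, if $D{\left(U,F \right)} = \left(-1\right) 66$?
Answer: $- \frac{1}{350035} \approx -2.8569 \cdot 10^{-6}$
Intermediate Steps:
$D{\left(U,F \right)} = -66$
$\frac{1}{-349969 + D{\left(-575,-446 \right)}} = \frac{1}{-349969 - 66} = \frac{1}{-350035} = - \frac{1}{350035}$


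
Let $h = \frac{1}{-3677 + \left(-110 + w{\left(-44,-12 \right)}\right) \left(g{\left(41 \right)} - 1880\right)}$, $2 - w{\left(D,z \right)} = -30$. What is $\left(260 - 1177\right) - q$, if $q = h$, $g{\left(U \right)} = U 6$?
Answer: $- \frac{113501676}{123775} \approx -917.0$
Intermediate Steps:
$g{\left(U \right)} = 6 U$
$w{\left(D,z \right)} = 32$ ($w{\left(D,z \right)} = 2 - -30 = 2 + 30 = 32$)
$h = \frac{1}{123775}$ ($h = \frac{1}{-3677 + \left(-110 + 32\right) \left(6 \cdot 41 - 1880\right)} = \frac{1}{-3677 - 78 \left(246 - 1880\right)} = \frac{1}{-3677 - -127452} = \frac{1}{-3677 + 127452} = \frac{1}{123775} \approx 8.0792 \cdot 10^{-6}$)
$q = \frac{1}{123775} \approx 8.0792 \cdot 10^{-6}$
$\left(260 - 1177\right) - q = \left(260 - 1177\right) - \frac{1}{123775} = -917 - \frac{1}{123775} = - \frac{113501676}{123775}$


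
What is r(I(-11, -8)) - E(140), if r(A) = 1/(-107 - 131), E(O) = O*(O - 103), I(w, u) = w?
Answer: -1232841/238 ≈ -5180.0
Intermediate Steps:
E(O) = O*(-103 + O)
r(A) = -1/238 (r(A) = 1/(-238) = -1/238)
r(I(-11, -8)) - E(140) = -1/238 - 140*(-103 + 140) = -1/238 - 140*37 = -1/238 - 1*5180 = -1/238 - 5180 = -1232841/238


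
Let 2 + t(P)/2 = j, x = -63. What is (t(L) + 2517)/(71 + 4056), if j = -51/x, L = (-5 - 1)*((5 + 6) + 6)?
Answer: 52807/86667 ≈ 0.60931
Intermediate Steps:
L = -102 (L = -6*(11 + 6) = -6*17 = -102)
j = 17/21 (j = -51/(-63) = -51*(-1/63) = 17/21 ≈ 0.80952)
t(P) = -50/21 (t(P) = -4 + 2*(17/21) = -4 + 34/21 = -50/21)
(t(L) + 2517)/(71 + 4056) = (-50/21 + 2517)/(71 + 4056) = (52807/21)/4127 = (52807/21)*(1/4127) = 52807/86667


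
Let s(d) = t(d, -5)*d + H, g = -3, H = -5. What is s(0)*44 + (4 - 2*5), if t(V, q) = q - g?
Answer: -226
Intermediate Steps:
t(V, q) = 3 + q (t(V, q) = q - 1*(-3) = q + 3 = 3 + q)
s(d) = -5 - 2*d (s(d) = (3 - 5)*d - 5 = -2*d - 5 = -5 - 2*d)
s(0)*44 + (4 - 2*5) = (-5 - 2*0)*44 + (4 - 2*5) = (-5 + 0)*44 + (4 - 10) = -5*44 - 6 = -220 - 6 = -226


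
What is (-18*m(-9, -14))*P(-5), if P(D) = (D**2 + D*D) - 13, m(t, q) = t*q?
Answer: -83916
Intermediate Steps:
m(t, q) = q*t
P(D) = -13 + 2*D**2 (P(D) = (D**2 + D**2) - 13 = 2*D**2 - 13 = -13 + 2*D**2)
(-18*m(-9, -14))*P(-5) = (-(-252)*(-9))*(-13 + 2*(-5)**2) = (-18*126)*(-13 + 2*25) = -2268*(-13 + 50) = -2268*37 = -83916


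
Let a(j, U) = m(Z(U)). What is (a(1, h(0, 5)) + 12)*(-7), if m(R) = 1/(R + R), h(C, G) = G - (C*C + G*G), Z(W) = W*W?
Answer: -67207/800 ≈ -84.009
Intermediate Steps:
Z(W) = W²
h(C, G) = G - C² - G² (h(C, G) = G - (C² + G²) = G + (-C² - G²) = G - C² - G²)
m(R) = 1/(2*R)
a(j, U) = 1/(2*U²) (a(j, U) = 1/(2*(U²)) = 1/(2*U²))
(a(1, h(0, 5)) + 12)*(-7) = (1/(2*(5 - 1*0² - 1*5²)²) + 12)*(-7) = (1/(2*(5 - 1*0 - 1*25)²) + 12)*(-7) = (1/(2*(5 + 0 - 25)²) + 12)*(-7) = ((½)/(-20)² + 12)*(-7) = ((½)*(1/400) + 12)*(-7) = (1/800 + 12)*(-7) = (9601/800)*(-7) = -67207/800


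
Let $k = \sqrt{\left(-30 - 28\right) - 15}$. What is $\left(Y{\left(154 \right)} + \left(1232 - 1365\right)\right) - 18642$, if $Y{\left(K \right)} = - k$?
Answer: $-18775 - i \sqrt{73} \approx -18775.0 - 8.544 i$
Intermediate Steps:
$k = i \sqrt{73}$ ($k = \sqrt{\left(-30 - 28\right) - 15} = \sqrt{-58 - 15} = \sqrt{-73} = i \sqrt{73} \approx 8.544 i$)
$Y{\left(K \right)} = - i \sqrt{73}$
$\left(Y{\left(154 \right)} + \left(1232 - 1365\right)\right) - 18642 = \left(- i \sqrt{73} + \left(1232 - 1365\right)\right) - 18642 = \left(- i \sqrt{73} - 133\right) - 18642 = \left(-133 - i \sqrt{73}\right) - 18642 = -18775 - i \sqrt{73}$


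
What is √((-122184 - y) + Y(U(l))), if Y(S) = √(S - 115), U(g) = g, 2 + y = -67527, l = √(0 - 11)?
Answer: √(-54655 + √(-115 + I*√11)) ≈ 0.023 + 233.78*I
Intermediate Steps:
l = I*√11 (l = √(-11) = I*√11 ≈ 3.3166*I)
y = -67529 (y = -2 - 67527 = -67529)
Y(S) = √(-115 + S)
√((-122184 - y) + Y(U(l))) = √((-122184 - 1*(-67529)) + √(-115 + I*√11)) = √((-122184 + 67529) + √(-115 + I*√11)) = √(-54655 + √(-115 + I*√11))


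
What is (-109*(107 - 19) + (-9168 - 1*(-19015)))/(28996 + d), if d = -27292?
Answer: 85/568 ≈ 0.14965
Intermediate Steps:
(-109*(107 - 19) + (-9168 - 1*(-19015)))/(28996 + d) = (-109*(107 - 19) + (-9168 - 1*(-19015)))/(28996 - 27292) = (-109*88 + (-9168 + 19015))/1704 = (-9592 + 9847)*(1/1704) = 255*(1/1704) = 85/568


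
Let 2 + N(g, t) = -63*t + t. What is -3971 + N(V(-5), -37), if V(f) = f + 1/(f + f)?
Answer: -1679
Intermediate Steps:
V(f) = f + 1/(2*f)
N(g, t) = -2 - 62*t (N(g, t) = -2 + (-63*t + t) = -2 - 62*t)
-3971 + N(V(-5), -37) = -3971 + (-2 - 62*(-37)) = -3971 + (-2 + 2294) = -3971 + 2292 = -1679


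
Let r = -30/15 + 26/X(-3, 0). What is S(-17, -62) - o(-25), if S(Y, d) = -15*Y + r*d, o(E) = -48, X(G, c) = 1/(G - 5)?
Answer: 13323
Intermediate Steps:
X(G, c) = 1/(-5 + G)
r = -210 (r = -30/15 + 26/(1/(-5 - 3)) = -30*1/15 + 26/(1/(-8)) = -2 + 26/(-⅛) = -2 + 26*(-8) = -2 - 208 = -210)
S(Y, d) = -210*d - 15*Y (S(Y, d) = -15*Y - 210*d = -210*d - 15*Y)
S(-17, -62) - o(-25) = (-210*(-62) - 15*(-17)) - 1*(-48) = (13020 + 255) + 48 = 13275 + 48 = 13323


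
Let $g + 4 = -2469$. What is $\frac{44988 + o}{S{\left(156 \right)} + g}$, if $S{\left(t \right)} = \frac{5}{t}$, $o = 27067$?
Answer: $- \frac{11240580}{385783} \approx -29.137$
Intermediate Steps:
$g = -2473$ ($g = -4 - 2469 = -2473$)
$\frac{44988 + o}{S{\left(156 \right)} + g} = \frac{44988 + 27067}{\frac{5}{156} - 2473} = \frac{72055}{5 \cdot \frac{1}{156} - 2473} = \frac{72055}{\frac{5}{156} - 2473} = \frac{72055}{- \frac{385783}{156}} = 72055 \left(- \frac{156}{385783}\right) = - \frac{11240580}{385783}$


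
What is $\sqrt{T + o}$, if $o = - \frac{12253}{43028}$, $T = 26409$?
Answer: $\frac{\sqrt{12223331838643}}{21514} \approx 162.51$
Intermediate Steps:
$o = - \frac{12253}{43028}$ ($o = \left(-12253\right) \frac{1}{43028} = - \frac{12253}{43028} \approx -0.28477$)
$\sqrt{T + o} = \sqrt{26409 - \frac{12253}{43028}} = \sqrt{\frac{1136314199}{43028}} = \frac{\sqrt{12223331838643}}{21514}$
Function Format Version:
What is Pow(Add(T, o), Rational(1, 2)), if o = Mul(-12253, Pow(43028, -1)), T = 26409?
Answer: Mul(Rational(1, 21514), Pow(12223331838643, Rational(1, 2))) ≈ 162.51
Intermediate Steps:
o = Rational(-12253, 43028) (o = Mul(-12253, Rational(1, 43028)) = Rational(-12253, 43028) ≈ -0.28477)
Pow(Add(T, o), Rational(1, 2)) = Pow(Add(26409, Rational(-12253, 43028)), Rational(1, 2)) = Pow(Rational(1136314199, 43028), Rational(1, 2)) = Mul(Rational(1, 21514), Pow(12223331838643, Rational(1, 2)))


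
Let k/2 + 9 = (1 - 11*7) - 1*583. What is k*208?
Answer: -277888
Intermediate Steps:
k = -1336 (k = -18 + 2*((1 - 11*7) - 1*583) = -18 + 2*((1 - 77) - 583) = -18 + 2*(-76 - 583) = -18 + 2*(-659) = -18 - 1318 = -1336)
k*208 = -1336*208 = -277888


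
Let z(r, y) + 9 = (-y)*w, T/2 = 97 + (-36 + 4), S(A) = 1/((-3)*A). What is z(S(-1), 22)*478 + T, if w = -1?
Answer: 6344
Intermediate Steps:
S(A) = -1/(3*A)
T = 130 (T = 2*(97 + (-36 + 4)) = 2*(97 - 32) = 2*65 = 130)
z(r, y) = -9 + y (z(r, y) = -9 - y*(-1) = -9 + y)
z(S(-1), 22)*478 + T = (-9 + 22)*478 + 130 = 13*478 + 130 = 6214 + 130 = 6344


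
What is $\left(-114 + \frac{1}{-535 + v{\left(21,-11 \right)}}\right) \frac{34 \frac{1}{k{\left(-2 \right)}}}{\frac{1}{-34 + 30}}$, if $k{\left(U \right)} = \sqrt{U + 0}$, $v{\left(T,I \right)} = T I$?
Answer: $- \frac{2969050 i \sqrt{2}}{383} \approx - 10963.0 i$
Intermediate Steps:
$v{\left(T,I \right)} = I T$
$k{\left(U \right)} = \sqrt{U}$
$\left(-114 + \frac{1}{-535 + v{\left(21,-11 \right)}}\right) \frac{34 \frac{1}{k{\left(-2 \right)}}}{\frac{1}{-34 + 30}} = \left(-114 + \frac{1}{-535 - 231}\right) \frac{34 \frac{1}{\sqrt{-2}}}{\frac{1}{-34 + 30}} = \left(-114 + \frac{1}{-535 - 231}\right) \frac{34 \frac{1}{i \sqrt{2}}}{\frac{1}{-4}} = \left(-114 + \frac{1}{-766}\right) \frac{34 \left(- \frac{i \sqrt{2}}{2}\right)}{- \frac{1}{4}} = \left(-114 - \frac{1}{766}\right) - 17 i \sqrt{2} \left(-4\right) = - \frac{87325 \cdot 68 i \sqrt{2}}{766} = - \frac{2969050 i \sqrt{2}}{383}$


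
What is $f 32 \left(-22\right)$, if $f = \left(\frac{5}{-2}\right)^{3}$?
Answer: $11000$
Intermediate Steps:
$f = - \frac{125}{8}$ ($f = \left(5 \left(- \frac{1}{2}\right)\right)^{3} = \left(- \frac{5}{2}\right)^{3} = - \frac{125}{8} \approx -15.625$)
$f 32 \left(-22\right) = \left(- \frac{125}{8}\right) 32 \left(-22\right) = \left(-500\right) \left(-22\right) = 11000$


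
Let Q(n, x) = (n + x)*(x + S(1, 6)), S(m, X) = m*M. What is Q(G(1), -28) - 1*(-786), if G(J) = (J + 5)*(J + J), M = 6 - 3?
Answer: 1186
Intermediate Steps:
M = 3
G(J) = 2*J*(5 + J) (G(J) = (5 + J)*(2*J) = 2*J*(5 + J))
S(m, X) = 3*m (S(m, X) = m*3 = 3*m)
Q(n, x) = (3 + x)*(n + x) (Q(n, x) = (n + x)*(x + 3*1) = (n + x)*(x + 3) = (n + x)*(3 + x) = (3 + x)*(n + x))
Q(G(1), -28) - 1*(-786) = ((-28)² + 3*(2*1*(5 + 1)) + 3*(-28) + (2*1*(5 + 1))*(-28)) - 1*(-786) = (784 + 3*(2*1*6) - 84 + (2*1*6)*(-28)) + 786 = (784 + 3*12 - 84 + 12*(-28)) + 786 = (784 + 36 - 84 - 336) + 786 = 400 + 786 = 1186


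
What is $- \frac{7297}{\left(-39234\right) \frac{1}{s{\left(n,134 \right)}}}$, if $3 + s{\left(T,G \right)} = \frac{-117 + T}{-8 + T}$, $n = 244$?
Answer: $- \frac{4239557}{9259224} \approx -0.45787$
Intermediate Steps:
$s{\left(T,G \right)} = -3 + \frac{-117 + T}{-8 + T}$
$- \frac{7297}{\left(-39234\right) \frac{1}{s{\left(n,134 \right)}}} = - \frac{7297}{\left(-39234\right) \frac{1}{\frac{1}{-8 + 244} \left(-93 - 488\right)}} = - \frac{7297}{\left(-39234\right) \frac{1}{\frac{1}{236} \left(-93 - 488\right)}} = - \frac{7297}{\left(-39234\right) \frac{1}{\frac{1}{236} \left(-581\right)}} = - \frac{7297}{\left(-39234\right) \frac{1}{- \frac{581}{236}}} = - \frac{7297}{\left(-39234\right) \left(- \frac{236}{581}\right)} = - \frac{7297}{\frac{9259224}{581}} = \left(-7297\right) \frac{581}{9259224} = - \frac{4239557}{9259224}$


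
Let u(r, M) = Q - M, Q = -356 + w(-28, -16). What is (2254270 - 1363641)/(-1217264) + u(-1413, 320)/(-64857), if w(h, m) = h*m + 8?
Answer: -57495726973/78948091248 ≈ -0.72827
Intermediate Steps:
w(h, m) = 8 + h*m
Q = 100 (Q = -356 + (8 - 28*(-16)) = -356 + (8 + 448) = -356 + 456 = 100)
u(r, M) = 100 - M
(2254270 - 1363641)/(-1217264) + u(-1413, 320)/(-64857) = (2254270 - 1363641)/(-1217264) + (100 - 1*320)/(-64857) = 890629*(-1/1217264) + (100 - 320)*(-1/64857) = -890629/1217264 - 220*(-1/64857) = -890629/1217264 + 220/64857 = -57495726973/78948091248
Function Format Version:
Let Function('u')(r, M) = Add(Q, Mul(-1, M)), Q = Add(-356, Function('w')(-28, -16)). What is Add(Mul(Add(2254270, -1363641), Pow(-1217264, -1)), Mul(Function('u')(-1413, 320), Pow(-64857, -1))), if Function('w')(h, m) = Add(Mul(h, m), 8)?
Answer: Rational(-57495726973, 78948091248) ≈ -0.72827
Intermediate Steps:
Function('w')(h, m) = Add(8, Mul(h, m))
Q = 100 (Q = Add(-356, Add(8, Mul(-28, -16))) = Add(-356, Add(8, 448)) = Add(-356, 456) = 100)
Function('u')(r, M) = Add(100, Mul(-1, M))
Add(Mul(Add(2254270, -1363641), Pow(-1217264, -1)), Mul(Function('u')(-1413, 320), Pow(-64857, -1))) = Add(Mul(Add(2254270, -1363641), Pow(-1217264, -1)), Mul(Add(100, Mul(-1, 320)), Pow(-64857, -1))) = Add(Mul(890629, Rational(-1, 1217264)), Mul(Add(100, -320), Rational(-1, 64857))) = Add(Rational(-890629, 1217264), Mul(-220, Rational(-1, 64857))) = Add(Rational(-890629, 1217264), Rational(220, 64857)) = Rational(-57495726973, 78948091248)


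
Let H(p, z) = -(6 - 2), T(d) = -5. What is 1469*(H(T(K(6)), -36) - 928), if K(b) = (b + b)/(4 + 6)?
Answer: -1369108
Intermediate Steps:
K(b) = b/5 (K(b) = (2*b)/10 = (2*b)*(⅒) = b/5)
H(p, z) = -4 (H(p, z) = -1*4 = -4)
1469*(H(T(K(6)), -36) - 928) = 1469*(-4 - 928) = 1469*(-932) = -1369108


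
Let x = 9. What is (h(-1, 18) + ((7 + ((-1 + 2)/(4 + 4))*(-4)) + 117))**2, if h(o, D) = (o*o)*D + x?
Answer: 90601/4 ≈ 22650.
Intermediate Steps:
h(o, D) = 9 + D*o**2 (h(o, D) = (o*o)*D + 9 = o**2*D + 9 = D*o**2 + 9 = 9 + D*o**2)
(h(-1, 18) + ((7 + ((-1 + 2)/(4 + 4))*(-4)) + 117))**2 = ((9 + 18*(-1)**2) + ((7 + ((-1 + 2)/(4 + 4))*(-4)) + 117))**2 = ((9 + 18*1) + ((7 + (1/8)*(-4)) + 117))**2 = ((9 + 18) + ((7 + (1*(1/8))*(-4)) + 117))**2 = (27 + ((7 + (1/8)*(-4)) + 117))**2 = (27 + ((7 - 1/2) + 117))**2 = (27 + (13/2 + 117))**2 = (27 + 247/2)**2 = (301/2)**2 = 90601/4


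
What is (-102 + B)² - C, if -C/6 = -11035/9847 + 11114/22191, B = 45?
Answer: 236380627237/72838259 ≈ 3245.3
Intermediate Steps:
C = 270876254/72838259 (C = -6*(-11035/9847 + 11114/22191) = -6*(-135438127/218514777) = 270876254/72838259 ≈ 3.7189)
(-102 + B)² - C = (-102 + 45)² - 1*270876254/72838259 = (-57)² - 270876254/72838259 = 3249 - 270876254/72838259 = 236380627237/72838259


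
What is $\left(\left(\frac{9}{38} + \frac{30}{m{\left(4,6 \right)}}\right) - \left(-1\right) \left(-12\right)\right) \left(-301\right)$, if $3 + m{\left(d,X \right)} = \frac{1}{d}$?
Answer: $\frac{2852577}{418} \approx 6824.3$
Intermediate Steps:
$m{\left(d,X \right)} = -3 + \frac{1}{d}$
$\left(\left(\frac{9}{38} + \frac{30}{m{\left(4,6 \right)}}\right) - \left(-1\right) \left(-12\right)\right) \left(-301\right) = \left(\left(\frac{9}{38} + \frac{30}{-3 + \frac{1}{4}}\right) - \left(-1\right) \left(-12\right)\right) \left(-301\right) = \left(\left(9 \cdot \frac{1}{38} + \frac{30}{-3 + \frac{1}{4}}\right) - 12\right) \left(-301\right) = \left(\left(\frac{9}{38} + \frac{30}{- \frac{11}{4}}\right) - 12\right) \left(-301\right) = \left(\left(\frac{9}{38} + 30 \left(- \frac{4}{11}\right)\right) - 12\right) \left(-301\right) = \left(\left(\frac{9}{38} - \frac{120}{11}\right) - 12\right) \left(-301\right) = \left(- \frac{4461}{418} - 12\right) \left(-301\right) = \left(- \frac{9477}{418}\right) \left(-301\right) = \frac{2852577}{418}$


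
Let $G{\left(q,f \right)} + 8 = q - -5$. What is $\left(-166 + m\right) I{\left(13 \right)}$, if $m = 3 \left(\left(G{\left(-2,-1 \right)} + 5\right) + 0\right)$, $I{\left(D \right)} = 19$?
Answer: $-3154$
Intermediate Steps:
$G{\left(q,f \right)} = -3 + q$ ($G{\left(q,f \right)} = -8 + \left(q - -5\right) = -8 + \left(q + 5\right) = -8 + \left(5 + q\right) = -3 + q$)
$m = 0$ ($m = 3 \left(\left(\left(-3 - 2\right) + 5\right) + 0\right) = 3 \left(\left(-5 + 5\right) + 0\right) = 3 \left(0 + 0\right) = 3 \cdot 0 = 0$)
$\left(-166 + m\right) I{\left(13 \right)} = \left(-166 + 0\right) 19 = \left(-166\right) 19 = -3154$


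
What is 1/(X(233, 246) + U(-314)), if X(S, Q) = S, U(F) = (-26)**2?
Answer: 1/909 ≈ 0.0011001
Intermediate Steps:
U(F) = 676
1/(X(233, 246) + U(-314)) = 1/(233 + 676) = 1/909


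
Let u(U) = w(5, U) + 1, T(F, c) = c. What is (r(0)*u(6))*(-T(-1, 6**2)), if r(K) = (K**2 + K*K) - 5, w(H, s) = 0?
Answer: 180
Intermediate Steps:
u(U) = 1 (u(U) = 0 + 1 = 1)
r(K) = -5 + 2*K**2 (r(K) = (K**2 + K**2) - 5 = 2*K**2 - 5 = -5 + 2*K**2)
(r(0)*u(6))*(-T(-1, 6**2)) = ((-5 + 2*0**2)*1)*(-1*6**2) = ((-5 + 2*0)*1)*(-1*36) = ((-5 + 0)*1)*(-36) = -5*1*(-36) = -5*(-36) = 180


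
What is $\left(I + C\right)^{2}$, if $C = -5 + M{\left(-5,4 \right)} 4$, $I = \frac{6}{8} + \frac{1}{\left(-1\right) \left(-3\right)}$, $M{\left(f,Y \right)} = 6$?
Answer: $\frac{58081}{144} \approx 403.34$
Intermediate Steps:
$I = \frac{13}{12}$ ($I = 6 \cdot \frac{1}{8} - - \frac{1}{3} = \frac{3}{4} + \frac{1}{3} = \frac{13}{12} \approx 1.0833$)
$C = 19$ ($C = -5 + 6 \cdot 4 = -5 + 24 = 19$)
$\left(I + C\right)^{2} = \left(\frac{13}{12} + 19\right)^{2} = \left(\frac{241}{12}\right)^{2} = \frac{58081}{144}$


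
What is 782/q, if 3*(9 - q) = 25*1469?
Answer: -1173/18349 ≈ -0.063927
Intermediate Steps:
q = -36698/3 (q = 9 - 25*1469/3 = 9 - 1/3*36725 = 9 - 36725/3 = -36698/3 ≈ -12233.)
782/q = 782/(-36698/3) = 782*(-3/36698) = -1173/18349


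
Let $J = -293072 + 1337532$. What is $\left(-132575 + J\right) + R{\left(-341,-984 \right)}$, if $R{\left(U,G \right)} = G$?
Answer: $910901$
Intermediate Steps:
$J = 1044460$
$\left(-132575 + J\right) + R{\left(-341,-984 \right)} = \left(-132575 + 1044460\right) - 984 = 911885 - 984 = 910901$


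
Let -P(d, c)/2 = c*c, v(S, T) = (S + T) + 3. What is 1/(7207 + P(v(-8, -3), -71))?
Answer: -1/2875 ≈ -0.00034783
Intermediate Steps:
v(S, T) = 3 + S + T
P(d, c) = -2*c**2 (P(d, c) = -2*c*c = -2*c**2)
1/(7207 + P(v(-8, -3), -71)) = 1/(7207 - 2*(-71)**2) = 1/(7207 - 2*5041) = 1/(7207 - 10082) = 1/(-2875) = -1/2875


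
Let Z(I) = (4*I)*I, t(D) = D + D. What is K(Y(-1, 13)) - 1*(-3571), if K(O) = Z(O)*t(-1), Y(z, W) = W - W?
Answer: 3571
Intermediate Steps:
Y(z, W) = 0
t(D) = 2*D
Z(I) = 4*I**2
K(O) = -8*O**2 (K(O) = (4*O**2)*(2*(-1)) = (4*O**2)*(-2) = -8*O**2)
K(Y(-1, 13)) - 1*(-3571) = -8*0**2 - 1*(-3571) = -8*0 + 3571 = 0 + 3571 = 3571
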